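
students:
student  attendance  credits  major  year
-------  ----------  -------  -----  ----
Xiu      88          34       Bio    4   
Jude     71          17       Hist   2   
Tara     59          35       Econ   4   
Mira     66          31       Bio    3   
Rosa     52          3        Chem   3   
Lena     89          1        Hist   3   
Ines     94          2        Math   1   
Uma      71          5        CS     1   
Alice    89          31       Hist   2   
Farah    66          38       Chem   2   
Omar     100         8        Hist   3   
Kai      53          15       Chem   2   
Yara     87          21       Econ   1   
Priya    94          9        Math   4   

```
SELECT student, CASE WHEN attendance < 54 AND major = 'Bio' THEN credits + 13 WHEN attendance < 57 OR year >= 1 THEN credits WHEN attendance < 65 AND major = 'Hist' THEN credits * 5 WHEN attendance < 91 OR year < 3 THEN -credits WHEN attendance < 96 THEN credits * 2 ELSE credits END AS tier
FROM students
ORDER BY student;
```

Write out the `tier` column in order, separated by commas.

31, 38, 2, 17, 15, 1, 31, 8, 9, 3, 35, 5, 34, 21

student=Alice: attendance < 57 OR year >= 1 → 31
student=Farah: attendance < 57 OR year >= 1 → 38
student=Ines: attendance < 57 OR year >= 1 → 2
student=Jude: attendance < 57 OR year >= 1 → 17
student=Kai: attendance < 57 OR year >= 1 → 15
student=Lena: attendance < 57 OR year >= 1 → 1
student=Mira: attendance < 57 OR year >= 1 → 31
student=Omar: attendance < 57 OR year >= 1 → 8
student=Priya: attendance < 57 OR year >= 1 → 9
student=Rosa: attendance < 57 OR year >= 1 → 3
student=Tara: attendance < 57 OR year >= 1 → 35
student=Uma: attendance < 57 OR year >= 1 → 5
student=Xiu: attendance < 57 OR year >= 1 → 34
student=Yara: attendance < 57 OR year >= 1 → 21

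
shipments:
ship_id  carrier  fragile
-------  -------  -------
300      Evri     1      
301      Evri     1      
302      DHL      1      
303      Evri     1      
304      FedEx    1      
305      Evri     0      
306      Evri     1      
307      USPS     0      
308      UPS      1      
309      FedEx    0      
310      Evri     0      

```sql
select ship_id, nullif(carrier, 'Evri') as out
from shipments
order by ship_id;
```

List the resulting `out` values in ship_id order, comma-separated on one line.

NULL, NULL, DHL, NULL, FedEx, NULL, NULL, USPS, UPS, FedEx, NULL

ship_id=300: carrier=Evri vs Evri: equal → NULL
ship_id=301: carrier=Evri vs Evri: equal → NULL
ship_id=302: carrier=DHL vs Evri: differ → DHL
ship_id=303: carrier=Evri vs Evri: equal → NULL
ship_id=304: carrier=FedEx vs Evri: differ → FedEx
ship_id=305: carrier=Evri vs Evri: equal → NULL
ship_id=306: carrier=Evri vs Evri: equal → NULL
ship_id=307: carrier=USPS vs Evri: differ → USPS
ship_id=308: carrier=UPS vs Evri: differ → UPS
ship_id=309: carrier=FedEx vs Evri: differ → FedEx
ship_id=310: carrier=Evri vs Evri: equal → NULL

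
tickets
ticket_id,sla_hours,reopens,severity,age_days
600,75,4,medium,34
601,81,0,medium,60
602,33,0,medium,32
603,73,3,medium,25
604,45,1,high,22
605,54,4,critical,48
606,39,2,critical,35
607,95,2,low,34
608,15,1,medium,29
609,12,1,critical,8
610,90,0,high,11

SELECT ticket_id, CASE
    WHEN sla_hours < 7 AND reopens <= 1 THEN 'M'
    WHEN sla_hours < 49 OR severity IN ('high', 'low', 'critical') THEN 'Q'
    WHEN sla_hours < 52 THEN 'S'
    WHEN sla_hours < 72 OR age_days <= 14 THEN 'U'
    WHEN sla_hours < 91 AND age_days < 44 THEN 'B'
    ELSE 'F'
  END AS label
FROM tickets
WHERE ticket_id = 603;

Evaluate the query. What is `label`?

B

ticket_id = 603: sla_hours=73, reopens=3, severity=medium, age_days=25.
sla_hours < 7 AND reopens <= 1 → false
sla_hours < 49 OR severity IN ('high', 'low', 'critical') → false
sla_hours < 52 → false
sla_hours < 72 OR age_days <= 14 → false
sla_hours < 91 AND age_days < 44 → true → B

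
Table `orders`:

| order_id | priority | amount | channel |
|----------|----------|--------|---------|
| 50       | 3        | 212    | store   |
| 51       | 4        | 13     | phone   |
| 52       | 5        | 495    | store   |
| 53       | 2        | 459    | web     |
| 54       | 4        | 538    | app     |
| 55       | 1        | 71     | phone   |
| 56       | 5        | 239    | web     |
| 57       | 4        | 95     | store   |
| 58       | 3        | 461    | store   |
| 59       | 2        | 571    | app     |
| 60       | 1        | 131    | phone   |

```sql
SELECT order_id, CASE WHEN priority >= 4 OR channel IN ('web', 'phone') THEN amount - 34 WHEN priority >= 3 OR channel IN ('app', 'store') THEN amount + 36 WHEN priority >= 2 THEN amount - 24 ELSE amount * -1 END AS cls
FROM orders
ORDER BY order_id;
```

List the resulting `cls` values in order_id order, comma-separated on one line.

order_id=50: priority >= 3 OR channel IN ('app', 'store') → 248
order_id=51: priority >= 4 OR channel IN ('web', 'phone') → -21
order_id=52: priority >= 4 OR channel IN ('web', 'phone') → 461
order_id=53: priority >= 4 OR channel IN ('web', 'phone') → 425
order_id=54: priority >= 4 OR channel IN ('web', 'phone') → 504
order_id=55: priority >= 4 OR channel IN ('web', 'phone') → 37
order_id=56: priority >= 4 OR channel IN ('web', 'phone') → 205
order_id=57: priority >= 4 OR channel IN ('web', 'phone') → 61
order_id=58: priority >= 3 OR channel IN ('app', 'store') → 497
order_id=59: priority >= 3 OR channel IN ('app', 'store') → 607
order_id=60: priority >= 4 OR channel IN ('web', 'phone') → 97

248, -21, 461, 425, 504, 37, 205, 61, 497, 607, 97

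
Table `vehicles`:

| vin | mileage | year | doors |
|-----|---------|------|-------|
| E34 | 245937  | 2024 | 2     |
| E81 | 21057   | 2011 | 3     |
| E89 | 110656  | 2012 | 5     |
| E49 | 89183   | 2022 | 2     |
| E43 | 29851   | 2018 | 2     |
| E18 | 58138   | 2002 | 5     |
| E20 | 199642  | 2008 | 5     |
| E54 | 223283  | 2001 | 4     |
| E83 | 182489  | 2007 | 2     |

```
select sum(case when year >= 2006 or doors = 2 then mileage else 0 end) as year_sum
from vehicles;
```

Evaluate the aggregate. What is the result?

vin=E34: ✓ → 245937
vin=E81: ✓ → 21057
vin=E89: ✓ → 110656
vin=E49: ✓ → 89183
vin=E43: ✓ → 29851
vin=E18: ✗
vin=E20: ✓ → 199642
vin=E54: ✗
vin=E83: ✓ → 182489
year_sum = 245937 + 21057 + 110656 + 89183 + 29851 + 199642 + 182489 = 878815

878815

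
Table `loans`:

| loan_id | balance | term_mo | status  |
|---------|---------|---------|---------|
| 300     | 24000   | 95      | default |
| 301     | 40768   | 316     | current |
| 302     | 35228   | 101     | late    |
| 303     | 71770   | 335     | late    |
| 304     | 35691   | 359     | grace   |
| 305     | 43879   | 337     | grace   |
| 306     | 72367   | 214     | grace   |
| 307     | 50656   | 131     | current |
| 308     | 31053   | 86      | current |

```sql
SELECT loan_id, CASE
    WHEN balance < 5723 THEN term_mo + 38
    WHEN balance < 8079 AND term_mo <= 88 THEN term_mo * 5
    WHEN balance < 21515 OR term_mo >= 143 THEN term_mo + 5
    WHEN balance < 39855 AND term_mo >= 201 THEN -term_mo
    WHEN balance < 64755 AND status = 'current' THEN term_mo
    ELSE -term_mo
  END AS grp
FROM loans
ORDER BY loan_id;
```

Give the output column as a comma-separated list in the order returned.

-95, 321, -101, 340, 364, 342, 219, 131, 86

loan_id=300: ELSE → -95
loan_id=301: balance < 21515 OR term_mo >= 143 → 321
loan_id=302: ELSE → -101
loan_id=303: balance < 21515 OR term_mo >= 143 → 340
loan_id=304: balance < 21515 OR term_mo >= 143 → 364
loan_id=305: balance < 21515 OR term_mo >= 143 → 342
loan_id=306: balance < 21515 OR term_mo >= 143 → 219
loan_id=307: balance < 64755 AND status = 'current' → 131
loan_id=308: balance < 64755 AND status = 'current' → 86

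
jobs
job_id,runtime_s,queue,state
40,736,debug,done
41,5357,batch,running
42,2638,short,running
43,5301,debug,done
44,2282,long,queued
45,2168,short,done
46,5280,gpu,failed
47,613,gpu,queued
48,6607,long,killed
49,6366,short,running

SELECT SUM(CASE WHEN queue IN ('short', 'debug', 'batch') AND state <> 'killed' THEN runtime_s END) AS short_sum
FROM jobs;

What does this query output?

job_id=40: ✓ → 736
job_id=41: ✓ → 5357
job_id=42: ✓ → 2638
job_id=43: ✓ → 5301
job_id=44: ✗
job_id=45: ✓ → 2168
job_id=46: ✗
job_id=47: ✗
job_id=48: ✗
job_id=49: ✓ → 6366
short_sum = 736 + 5357 + 2638 + 5301 + 2168 + 6366 = 22566

22566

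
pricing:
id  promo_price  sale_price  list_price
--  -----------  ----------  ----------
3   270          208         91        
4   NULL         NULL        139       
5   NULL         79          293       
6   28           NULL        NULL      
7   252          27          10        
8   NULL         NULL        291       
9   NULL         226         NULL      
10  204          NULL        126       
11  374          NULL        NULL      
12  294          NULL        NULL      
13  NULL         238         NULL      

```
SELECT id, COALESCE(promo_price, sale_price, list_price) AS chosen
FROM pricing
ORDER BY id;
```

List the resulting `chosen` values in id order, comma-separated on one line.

270, 139, 79, 28, 252, 291, 226, 204, 374, 294, 238

id=3: promo_price=270 → 270
id=4: promo_price=NULL, sale_price=NULL, list_price=139 → 139
id=5: promo_price=NULL, sale_price=79 → 79
id=6: promo_price=28 → 28
id=7: promo_price=252 → 252
id=8: promo_price=NULL, sale_price=NULL, list_price=291 → 291
id=9: promo_price=NULL, sale_price=226 → 226
id=10: promo_price=204 → 204
id=11: promo_price=374 → 374
id=12: promo_price=294 → 294
id=13: promo_price=NULL, sale_price=238 → 238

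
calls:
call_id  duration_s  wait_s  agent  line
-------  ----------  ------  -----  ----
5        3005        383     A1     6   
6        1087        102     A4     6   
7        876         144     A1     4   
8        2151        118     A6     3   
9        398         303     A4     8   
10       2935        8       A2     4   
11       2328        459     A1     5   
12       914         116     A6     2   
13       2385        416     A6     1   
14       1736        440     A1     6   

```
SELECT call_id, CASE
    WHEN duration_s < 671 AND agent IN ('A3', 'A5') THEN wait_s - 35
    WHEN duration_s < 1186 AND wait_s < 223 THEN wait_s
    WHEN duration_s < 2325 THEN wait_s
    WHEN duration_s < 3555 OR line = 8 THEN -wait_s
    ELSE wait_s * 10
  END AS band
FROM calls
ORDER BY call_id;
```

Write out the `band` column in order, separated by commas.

call_id=5: duration_s < 3555 OR line = 8 → -383
call_id=6: duration_s < 1186 AND wait_s < 223 → 102
call_id=7: duration_s < 1186 AND wait_s < 223 → 144
call_id=8: duration_s < 2325 → 118
call_id=9: duration_s < 2325 → 303
call_id=10: duration_s < 3555 OR line = 8 → -8
call_id=11: duration_s < 3555 OR line = 8 → -459
call_id=12: duration_s < 1186 AND wait_s < 223 → 116
call_id=13: duration_s < 3555 OR line = 8 → -416
call_id=14: duration_s < 2325 → 440

-383, 102, 144, 118, 303, -8, -459, 116, -416, 440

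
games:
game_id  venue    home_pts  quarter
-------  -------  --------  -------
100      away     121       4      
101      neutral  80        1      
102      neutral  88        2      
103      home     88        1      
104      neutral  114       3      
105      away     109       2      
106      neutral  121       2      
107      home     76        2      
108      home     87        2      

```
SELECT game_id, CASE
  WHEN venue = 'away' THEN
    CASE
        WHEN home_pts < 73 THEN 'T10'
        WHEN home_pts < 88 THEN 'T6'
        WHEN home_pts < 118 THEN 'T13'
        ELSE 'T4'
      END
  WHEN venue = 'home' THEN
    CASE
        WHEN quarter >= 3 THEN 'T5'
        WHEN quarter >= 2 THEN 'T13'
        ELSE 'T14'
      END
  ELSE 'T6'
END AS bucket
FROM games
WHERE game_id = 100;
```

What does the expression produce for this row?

T4

game_id = 100: venue=away, home_pts=121, quarter=4.
venue='away' → inner[ELSE] → T4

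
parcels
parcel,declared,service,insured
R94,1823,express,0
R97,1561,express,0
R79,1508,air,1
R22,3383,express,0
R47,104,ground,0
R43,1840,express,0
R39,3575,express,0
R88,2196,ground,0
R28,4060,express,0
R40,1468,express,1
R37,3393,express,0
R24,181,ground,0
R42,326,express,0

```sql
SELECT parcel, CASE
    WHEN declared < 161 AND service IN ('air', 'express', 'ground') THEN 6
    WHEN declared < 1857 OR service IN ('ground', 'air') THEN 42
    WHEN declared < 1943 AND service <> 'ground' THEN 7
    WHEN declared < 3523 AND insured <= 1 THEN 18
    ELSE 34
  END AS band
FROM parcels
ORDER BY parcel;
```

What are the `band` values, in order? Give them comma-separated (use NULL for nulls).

18, 42, 34, 18, 34, 42, 42, 42, 6, 42, 42, 42, 42

parcel=R22: declared < 3523 AND insured <= 1 → 18
parcel=R24: declared < 1857 OR service IN ('ground', 'air') → 42
parcel=R28: ELSE → 34
parcel=R37: declared < 3523 AND insured <= 1 → 18
parcel=R39: ELSE → 34
parcel=R40: declared < 1857 OR service IN ('ground', 'air') → 42
parcel=R42: declared < 1857 OR service IN ('ground', 'air') → 42
parcel=R43: declared < 1857 OR service IN ('ground', 'air') → 42
parcel=R47: declared < 161 AND service IN ('air', 'express', 'ground') → 6
parcel=R79: declared < 1857 OR service IN ('ground', 'air') → 42
parcel=R88: declared < 1857 OR service IN ('ground', 'air') → 42
parcel=R94: declared < 1857 OR service IN ('ground', 'air') → 42
parcel=R97: declared < 1857 OR service IN ('ground', 'air') → 42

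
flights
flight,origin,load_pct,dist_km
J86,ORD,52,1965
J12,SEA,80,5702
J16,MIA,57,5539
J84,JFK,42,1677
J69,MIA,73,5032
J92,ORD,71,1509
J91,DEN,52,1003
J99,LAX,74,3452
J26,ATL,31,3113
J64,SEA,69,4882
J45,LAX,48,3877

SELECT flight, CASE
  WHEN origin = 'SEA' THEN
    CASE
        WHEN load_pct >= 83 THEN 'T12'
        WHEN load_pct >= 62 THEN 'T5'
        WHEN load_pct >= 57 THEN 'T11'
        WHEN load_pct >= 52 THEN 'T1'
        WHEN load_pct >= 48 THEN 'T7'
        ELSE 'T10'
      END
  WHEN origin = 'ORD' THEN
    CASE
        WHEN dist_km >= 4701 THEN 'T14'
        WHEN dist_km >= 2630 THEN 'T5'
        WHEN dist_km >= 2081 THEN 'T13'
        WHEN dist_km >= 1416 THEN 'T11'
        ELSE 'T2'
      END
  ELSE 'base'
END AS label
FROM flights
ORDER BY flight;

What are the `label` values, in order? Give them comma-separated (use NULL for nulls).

T5, base, base, base, T5, base, base, T11, base, T11, base

flight=J12: origin='SEA' → inner[load_pct >= 62] → T5
flight=J16: origin='MIA' → outer ELSE → base
flight=J26: origin='ATL' → outer ELSE → base
flight=J45: origin='LAX' → outer ELSE → base
flight=J64: origin='SEA' → inner[load_pct >= 62] → T5
flight=J69: origin='MIA' → outer ELSE → base
flight=J84: origin='JFK' → outer ELSE → base
flight=J86: origin='ORD' → inner[dist_km >= 1416] → T11
flight=J91: origin='DEN' → outer ELSE → base
flight=J92: origin='ORD' → inner[dist_km >= 1416] → T11
flight=J99: origin='LAX' → outer ELSE → base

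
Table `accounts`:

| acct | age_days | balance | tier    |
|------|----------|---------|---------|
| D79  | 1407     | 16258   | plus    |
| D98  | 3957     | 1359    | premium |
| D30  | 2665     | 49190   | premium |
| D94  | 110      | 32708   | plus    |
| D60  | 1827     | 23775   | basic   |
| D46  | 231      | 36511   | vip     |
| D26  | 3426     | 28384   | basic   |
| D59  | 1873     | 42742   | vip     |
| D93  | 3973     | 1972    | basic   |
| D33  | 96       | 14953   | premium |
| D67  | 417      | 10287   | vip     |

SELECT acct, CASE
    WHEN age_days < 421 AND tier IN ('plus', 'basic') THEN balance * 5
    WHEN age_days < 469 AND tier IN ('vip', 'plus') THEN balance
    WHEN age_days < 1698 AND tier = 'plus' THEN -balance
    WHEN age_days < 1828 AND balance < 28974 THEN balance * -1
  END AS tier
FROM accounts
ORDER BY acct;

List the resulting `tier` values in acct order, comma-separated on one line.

acct=D26: (no match → NULL) → NULL
acct=D30: (no match → NULL) → NULL
acct=D33: age_days < 1828 AND balance < 28974 → -14953
acct=D46: age_days < 469 AND tier IN ('vip', 'plus') → 36511
acct=D59: (no match → NULL) → NULL
acct=D60: age_days < 1828 AND balance < 28974 → -23775
acct=D67: age_days < 469 AND tier IN ('vip', 'plus') → 10287
acct=D79: age_days < 1698 AND tier = 'plus' → -16258
acct=D93: (no match → NULL) → NULL
acct=D94: age_days < 421 AND tier IN ('plus', 'basic') → 163540
acct=D98: (no match → NULL) → NULL

NULL, NULL, -14953, 36511, NULL, -23775, 10287, -16258, NULL, 163540, NULL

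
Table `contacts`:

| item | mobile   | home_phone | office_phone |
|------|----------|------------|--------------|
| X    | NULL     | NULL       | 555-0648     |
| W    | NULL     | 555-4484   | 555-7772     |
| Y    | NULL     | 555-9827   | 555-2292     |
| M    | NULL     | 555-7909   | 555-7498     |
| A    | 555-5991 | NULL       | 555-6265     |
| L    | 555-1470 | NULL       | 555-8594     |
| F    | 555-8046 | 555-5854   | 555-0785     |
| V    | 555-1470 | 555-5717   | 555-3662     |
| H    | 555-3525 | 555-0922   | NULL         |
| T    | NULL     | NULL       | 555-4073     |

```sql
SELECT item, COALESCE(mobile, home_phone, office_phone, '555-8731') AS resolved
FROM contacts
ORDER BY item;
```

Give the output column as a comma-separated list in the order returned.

555-5991, 555-8046, 555-3525, 555-1470, 555-7909, 555-4073, 555-1470, 555-4484, 555-0648, 555-9827

item=A: mobile=555-5991 → 555-5991
item=F: mobile=555-8046 → 555-8046
item=H: mobile=555-3525 → 555-3525
item=L: mobile=555-1470 → 555-1470
item=M: mobile=NULL, home_phone=555-7909 → 555-7909
item=T: mobile=NULL, home_phone=NULL, office_phone=555-4073 → 555-4073
item=V: mobile=555-1470 → 555-1470
item=W: mobile=NULL, home_phone=555-4484 → 555-4484
item=X: mobile=NULL, home_phone=NULL, office_phone=555-0648 → 555-0648
item=Y: mobile=NULL, home_phone=555-9827 → 555-9827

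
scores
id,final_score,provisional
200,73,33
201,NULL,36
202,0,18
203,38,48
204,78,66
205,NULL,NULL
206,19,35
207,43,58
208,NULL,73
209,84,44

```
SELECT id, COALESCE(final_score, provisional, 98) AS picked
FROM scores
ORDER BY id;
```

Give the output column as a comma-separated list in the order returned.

73, 36, 0, 38, 78, 98, 19, 43, 73, 84

id=200: final_score=73 → 73
id=201: final_score=NULL, provisional=36 → 36
id=202: final_score=0 → 0
id=203: final_score=38 → 38
id=204: final_score=78 → 78
id=205: final_score=NULL, provisional=NULL, → literal 98 → 98
id=206: final_score=19 → 19
id=207: final_score=43 → 43
id=208: final_score=NULL, provisional=73 → 73
id=209: final_score=84 → 84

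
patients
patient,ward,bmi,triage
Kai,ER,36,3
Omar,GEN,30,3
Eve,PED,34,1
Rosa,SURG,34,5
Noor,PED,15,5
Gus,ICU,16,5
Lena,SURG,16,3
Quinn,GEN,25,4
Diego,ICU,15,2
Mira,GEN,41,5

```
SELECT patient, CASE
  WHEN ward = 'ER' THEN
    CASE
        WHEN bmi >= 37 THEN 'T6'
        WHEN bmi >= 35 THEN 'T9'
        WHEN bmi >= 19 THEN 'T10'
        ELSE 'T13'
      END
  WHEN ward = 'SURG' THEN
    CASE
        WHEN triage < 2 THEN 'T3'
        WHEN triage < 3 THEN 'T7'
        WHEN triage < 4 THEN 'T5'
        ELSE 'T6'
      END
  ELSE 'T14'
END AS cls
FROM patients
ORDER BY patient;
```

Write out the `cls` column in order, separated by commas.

patient=Diego: ward='ICU' → outer ELSE → T14
patient=Eve: ward='PED' → outer ELSE → T14
patient=Gus: ward='ICU' → outer ELSE → T14
patient=Kai: ward='ER' → inner[bmi >= 35] → T9
patient=Lena: ward='SURG' → inner[triage < 4] → T5
patient=Mira: ward='GEN' → outer ELSE → T14
patient=Noor: ward='PED' → outer ELSE → T14
patient=Omar: ward='GEN' → outer ELSE → T14
patient=Quinn: ward='GEN' → outer ELSE → T14
patient=Rosa: ward='SURG' → inner[ELSE] → T6

T14, T14, T14, T9, T5, T14, T14, T14, T14, T6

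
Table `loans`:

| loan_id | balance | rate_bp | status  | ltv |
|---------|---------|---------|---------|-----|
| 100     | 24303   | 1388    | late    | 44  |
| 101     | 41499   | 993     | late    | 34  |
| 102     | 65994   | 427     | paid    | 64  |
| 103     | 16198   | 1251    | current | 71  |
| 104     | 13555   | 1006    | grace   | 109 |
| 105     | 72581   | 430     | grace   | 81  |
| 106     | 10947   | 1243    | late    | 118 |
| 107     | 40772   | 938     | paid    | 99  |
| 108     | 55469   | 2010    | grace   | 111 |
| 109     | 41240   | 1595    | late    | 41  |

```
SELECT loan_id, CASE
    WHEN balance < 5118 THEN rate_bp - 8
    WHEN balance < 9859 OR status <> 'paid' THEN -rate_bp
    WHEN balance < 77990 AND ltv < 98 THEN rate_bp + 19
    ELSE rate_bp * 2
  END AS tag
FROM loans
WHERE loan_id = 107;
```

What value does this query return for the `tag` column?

loan_id = 107: balance=40772, rate_bp=938, status=paid, ltv=99.
balance < 5118 → false
balance < 9859 OR status <> 'paid' → false
balance < 77990 AND ltv < 98 → false
No prior WHEN matched → ELSE → 1876

1876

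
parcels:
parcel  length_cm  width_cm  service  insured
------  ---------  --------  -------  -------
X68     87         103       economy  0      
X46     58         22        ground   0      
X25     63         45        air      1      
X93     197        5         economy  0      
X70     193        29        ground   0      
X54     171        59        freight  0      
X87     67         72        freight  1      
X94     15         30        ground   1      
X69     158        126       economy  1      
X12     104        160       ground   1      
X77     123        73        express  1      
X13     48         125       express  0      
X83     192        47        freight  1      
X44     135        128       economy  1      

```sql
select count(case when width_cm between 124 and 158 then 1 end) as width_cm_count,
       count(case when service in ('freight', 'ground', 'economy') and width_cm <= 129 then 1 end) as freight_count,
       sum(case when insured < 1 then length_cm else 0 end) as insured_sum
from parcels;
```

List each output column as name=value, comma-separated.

width_cm_count=3, freight_count=10, insured_sum=754

[width_cm_count: width_cm between 124 and 158]
parcel=X68: ✗
parcel=X46: ✗
parcel=X25: ✗
parcel=X93: ✗
parcel=X70: ✗
parcel=X54: ✗
parcel=X87: ✗
parcel=X94: ✗
parcel=X69: ✓ → 1
parcel=X12: ✗
parcel=X77: ✗
parcel=X13: ✓ → 1
parcel=X83: ✗
parcel=X44: ✓ → 1
width_cm_count = COUNT(1, 1, 1) = 3
—
[freight_count: service in ('freight', 'ground', 'economy') and width_cm <= 129]
parcel=X68: ✓ → 1
parcel=X46: ✓ → 1
parcel=X25: ✗
parcel=X93: ✓ → 1
parcel=X70: ✓ → 1
parcel=X54: ✓ → 1
parcel=X87: ✓ → 1
parcel=X94: ✓ → 1
parcel=X69: ✓ → 1
parcel=X12: ✗
parcel=X77: ✗
parcel=X13: ✗
parcel=X83: ✓ → 1
parcel=X44: ✓ → 1
freight_count = COUNT(1, 1, 1, 1, 1, 1, 1, 1, 1, 1) = 10
—
[insured_sum: insured < 1]
parcel=X68: ✓ → 87
parcel=X46: ✓ → 58
parcel=X25: ✗
parcel=X93: ✓ → 197
parcel=X70: ✓ → 193
parcel=X54: ✓ → 171
parcel=X87: ✗
parcel=X94: ✗
parcel=X69: ✗
parcel=X12: ✗
parcel=X77: ✗
parcel=X13: ✓ → 48
parcel=X83: ✗
parcel=X44: ✗
insured_sum = 87 + 58 + 197 + 193 + 171 + 48 = 754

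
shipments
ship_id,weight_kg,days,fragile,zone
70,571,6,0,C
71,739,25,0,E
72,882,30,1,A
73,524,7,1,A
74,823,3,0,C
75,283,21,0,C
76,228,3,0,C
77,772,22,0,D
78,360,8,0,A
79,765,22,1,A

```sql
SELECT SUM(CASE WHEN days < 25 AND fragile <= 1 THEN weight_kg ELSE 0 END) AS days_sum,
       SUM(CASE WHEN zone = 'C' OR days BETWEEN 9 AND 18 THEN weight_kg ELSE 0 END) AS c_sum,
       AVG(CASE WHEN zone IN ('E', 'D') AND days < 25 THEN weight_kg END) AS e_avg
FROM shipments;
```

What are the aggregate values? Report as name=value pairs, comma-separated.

days_sum=4326, c_sum=1905, e_avg=772

[days_sum: days < 25 AND fragile <= 1]
ship_id=70: ✓ → 571
ship_id=71: ✗
ship_id=72: ✗
ship_id=73: ✓ → 524
ship_id=74: ✓ → 823
ship_id=75: ✓ → 283
ship_id=76: ✓ → 228
ship_id=77: ✓ → 772
ship_id=78: ✓ → 360
ship_id=79: ✓ → 765
days_sum = 571 + 524 + 823 + 283 + 228 + 772 + 360 + 765 = 4326
—
[c_sum: zone = 'C' OR days BETWEEN 9 AND 18]
ship_id=70: ✓ → 571
ship_id=71: ✗
ship_id=72: ✗
ship_id=73: ✗
ship_id=74: ✓ → 823
ship_id=75: ✓ → 283
ship_id=76: ✓ → 228
ship_id=77: ✗
ship_id=78: ✗
ship_id=79: ✗
c_sum = 571 + 823 + 283 + 228 = 1905
—
[e_avg: zone IN ('E', 'D') AND days < 25]
ship_id=70: ✗
ship_id=71: ✗
ship_id=72: ✗
ship_id=73: ✗
ship_id=74: ✗
ship_id=75: ✗
ship_id=76: ✗
ship_id=77: ✓ → 772
ship_id=78: ✗
ship_id=79: ✗
e_avg = 772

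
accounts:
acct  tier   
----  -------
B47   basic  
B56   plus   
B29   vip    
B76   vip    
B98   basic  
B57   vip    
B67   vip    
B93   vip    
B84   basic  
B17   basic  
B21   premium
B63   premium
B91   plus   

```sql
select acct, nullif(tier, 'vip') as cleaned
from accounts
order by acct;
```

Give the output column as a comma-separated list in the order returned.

basic, premium, NULL, basic, plus, NULL, premium, NULL, NULL, basic, plus, NULL, basic

acct=B17: tier=basic vs vip: differ → basic
acct=B21: tier=premium vs vip: differ → premium
acct=B29: tier=vip vs vip: equal → NULL
acct=B47: tier=basic vs vip: differ → basic
acct=B56: tier=plus vs vip: differ → plus
acct=B57: tier=vip vs vip: equal → NULL
acct=B63: tier=premium vs vip: differ → premium
acct=B67: tier=vip vs vip: equal → NULL
acct=B76: tier=vip vs vip: equal → NULL
acct=B84: tier=basic vs vip: differ → basic
acct=B91: tier=plus vs vip: differ → plus
acct=B93: tier=vip vs vip: equal → NULL
acct=B98: tier=basic vs vip: differ → basic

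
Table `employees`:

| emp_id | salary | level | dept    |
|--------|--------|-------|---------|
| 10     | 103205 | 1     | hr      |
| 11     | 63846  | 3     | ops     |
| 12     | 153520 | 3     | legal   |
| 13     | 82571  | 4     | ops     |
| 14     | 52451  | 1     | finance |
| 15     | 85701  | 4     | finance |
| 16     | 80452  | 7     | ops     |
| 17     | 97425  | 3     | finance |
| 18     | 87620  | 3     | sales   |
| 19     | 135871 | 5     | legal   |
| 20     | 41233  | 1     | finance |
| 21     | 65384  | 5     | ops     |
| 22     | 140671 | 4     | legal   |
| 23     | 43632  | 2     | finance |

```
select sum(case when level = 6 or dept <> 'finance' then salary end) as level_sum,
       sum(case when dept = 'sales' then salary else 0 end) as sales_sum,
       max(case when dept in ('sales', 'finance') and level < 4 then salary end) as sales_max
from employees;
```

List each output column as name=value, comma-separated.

level_sum=913140, sales_sum=87620, sales_max=97425

[level_sum: level = 6 or dept <> 'finance']
emp_id=10: ✓ → 103205
emp_id=11: ✓ → 63846
emp_id=12: ✓ → 153520
emp_id=13: ✓ → 82571
emp_id=14: ✗
emp_id=15: ✗
emp_id=16: ✓ → 80452
emp_id=17: ✗
emp_id=18: ✓ → 87620
emp_id=19: ✓ → 135871
emp_id=20: ✗
emp_id=21: ✓ → 65384
emp_id=22: ✓ → 140671
emp_id=23: ✗
level_sum = 103205 + 63846 + 153520 + 82571 + 80452 + 87620 + 135871 + 65384 + 140671 = 913140
—
[sales_sum: dept = 'sales']
emp_id=10: ✗
emp_id=11: ✗
emp_id=12: ✗
emp_id=13: ✗
emp_id=14: ✗
emp_id=15: ✗
emp_id=16: ✗
emp_id=17: ✗
emp_id=18: ✓ → 87620
emp_id=19: ✗
emp_id=20: ✗
emp_id=21: ✗
emp_id=22: ✗
emp_id=23: ✗
sales_sum = 87620
—
[sales_max: dept in ('sales', 'finance') and level < 4]
emp_id=10: ✗
emp_id=11: ✗
emp_id=12: ✗
emp_id=13: ✗
emp_id=14: ✓ → 52451
emp_id=15: ✗
emp_id=16: ✗
emp_id=17: ✓ → 97425
emp_id=18: ✓ → 87620
emp_id=19: ✗
emp_id=20: ✓ → 41233
emp_id=21: ✗
emp_id=22: ✗
emp_id=23: ✓ → 43632
sales_max = MAX(52451, 97425, 87620, 41233, 43632) = 97425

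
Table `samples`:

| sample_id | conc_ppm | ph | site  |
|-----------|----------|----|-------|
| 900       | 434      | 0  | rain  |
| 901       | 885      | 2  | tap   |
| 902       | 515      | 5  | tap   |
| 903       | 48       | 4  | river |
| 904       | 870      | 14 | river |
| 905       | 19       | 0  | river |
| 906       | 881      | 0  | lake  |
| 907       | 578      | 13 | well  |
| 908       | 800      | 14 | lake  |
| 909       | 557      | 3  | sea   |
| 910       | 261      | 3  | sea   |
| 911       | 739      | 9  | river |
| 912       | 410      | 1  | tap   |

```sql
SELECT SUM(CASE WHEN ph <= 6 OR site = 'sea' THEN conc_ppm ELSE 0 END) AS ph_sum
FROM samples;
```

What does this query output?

sample_id=900: ✓ → 434
sample_id=901: ✓ → 885
sample_id=902: ✓ → 515
sample_id=903: ✓ → 48
sample_id=904: ✗
sample_id=905: ✓ → 19
sample_id=906: ✓ → 881
sample_id=907: ✗
sample_id=908: ✗
sample_id=909: ✓ → 557
sample_id=910: ✓ → 261
sample_id=911: ✗
sample_id=912: ✓ → 410
ph_sum = 434 + 885 + 515 + 48 + 19 + 881 + 557 + 261 + 410 = 4010

4010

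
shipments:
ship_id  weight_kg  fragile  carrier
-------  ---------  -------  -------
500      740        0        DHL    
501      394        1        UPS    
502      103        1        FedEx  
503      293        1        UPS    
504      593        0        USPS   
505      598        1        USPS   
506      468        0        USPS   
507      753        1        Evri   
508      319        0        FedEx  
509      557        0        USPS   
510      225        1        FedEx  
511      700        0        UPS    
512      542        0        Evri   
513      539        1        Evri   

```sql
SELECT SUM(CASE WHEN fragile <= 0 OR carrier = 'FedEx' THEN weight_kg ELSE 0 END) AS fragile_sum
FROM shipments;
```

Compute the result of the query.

4247

ship_id=500: ✓ → 740
ship_id=501: ✗
ship_id=502: ✓ → 103
ship_id=503: ✗
ship_id=504: ✓ → 593
ship_id=505: ✗
ship_id=506: ✓ → 468
ship_id=507: ✗
ship_id=508: ✓ → 319
ship_id=509: ✓ → 557
ship_id=510: ✓ → 225
ship_id=511: ✓ → 700
ship_id=512: ✓ → 542
ship_id=513: ✗
fragile_sum = 740 + 103 + 593 + 468 + 319 + 557 + 225 + 700 + 542 = 4247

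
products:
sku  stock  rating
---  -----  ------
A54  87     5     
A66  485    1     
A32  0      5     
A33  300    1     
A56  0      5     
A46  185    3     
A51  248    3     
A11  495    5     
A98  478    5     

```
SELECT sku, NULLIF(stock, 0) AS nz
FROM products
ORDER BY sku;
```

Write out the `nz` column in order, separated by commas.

495, NULL, 300, 185, 248, 87, NULL, 485, 478

sku=A11: stock=495 vs 0: differ → 495
sku=A32: stock=0 vs 0: equal → NULL
sku=A33: stock=300 vs 0: differ → 300
sku=A46: stock=185 vs 0: differ → 185
sku=A51: stock=248 vs 0: differ → 248
sku=A54: stock=87 vs 0: differ → 87
sku=A56: stock=0 vs 0: equal → NULL
sku=A66: stock=485 vs 0: differ → 485
sku=A98: stock=478 vs 0: differ → 478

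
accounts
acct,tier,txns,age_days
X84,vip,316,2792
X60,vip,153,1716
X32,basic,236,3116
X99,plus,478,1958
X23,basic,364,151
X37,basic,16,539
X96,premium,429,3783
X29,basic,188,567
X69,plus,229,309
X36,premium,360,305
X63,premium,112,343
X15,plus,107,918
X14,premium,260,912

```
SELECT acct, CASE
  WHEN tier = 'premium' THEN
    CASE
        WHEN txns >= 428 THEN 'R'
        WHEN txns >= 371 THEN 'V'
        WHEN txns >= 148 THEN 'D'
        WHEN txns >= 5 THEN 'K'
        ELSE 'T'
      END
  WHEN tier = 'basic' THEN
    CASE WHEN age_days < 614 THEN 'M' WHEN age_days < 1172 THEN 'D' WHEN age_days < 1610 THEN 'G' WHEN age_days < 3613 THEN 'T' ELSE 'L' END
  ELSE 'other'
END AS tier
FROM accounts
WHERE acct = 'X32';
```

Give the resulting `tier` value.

acct = X32: tier=basic, txns=236, age_days=3116.
tier='basic' → inner[age_days < 3613] → T

T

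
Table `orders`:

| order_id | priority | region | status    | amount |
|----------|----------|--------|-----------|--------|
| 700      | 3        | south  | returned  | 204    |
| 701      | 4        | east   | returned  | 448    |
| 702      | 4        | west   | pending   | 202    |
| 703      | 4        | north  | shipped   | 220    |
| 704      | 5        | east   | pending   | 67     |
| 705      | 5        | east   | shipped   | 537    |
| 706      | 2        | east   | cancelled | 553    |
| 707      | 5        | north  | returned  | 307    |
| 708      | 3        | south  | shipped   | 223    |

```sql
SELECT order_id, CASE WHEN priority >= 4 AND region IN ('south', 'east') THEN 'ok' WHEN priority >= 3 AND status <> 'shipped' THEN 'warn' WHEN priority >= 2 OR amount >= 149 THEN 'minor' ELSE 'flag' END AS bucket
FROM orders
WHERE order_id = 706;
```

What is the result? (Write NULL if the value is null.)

order_id = 706: priority=2, region=east, status=cancelled, amount=553.
priority >= 4 AND region IN ('south', 'east') → false
priority >= 3 AND status <> 'shipped' → false
priority >= 2 OR amount >= 149 → true → minor

minor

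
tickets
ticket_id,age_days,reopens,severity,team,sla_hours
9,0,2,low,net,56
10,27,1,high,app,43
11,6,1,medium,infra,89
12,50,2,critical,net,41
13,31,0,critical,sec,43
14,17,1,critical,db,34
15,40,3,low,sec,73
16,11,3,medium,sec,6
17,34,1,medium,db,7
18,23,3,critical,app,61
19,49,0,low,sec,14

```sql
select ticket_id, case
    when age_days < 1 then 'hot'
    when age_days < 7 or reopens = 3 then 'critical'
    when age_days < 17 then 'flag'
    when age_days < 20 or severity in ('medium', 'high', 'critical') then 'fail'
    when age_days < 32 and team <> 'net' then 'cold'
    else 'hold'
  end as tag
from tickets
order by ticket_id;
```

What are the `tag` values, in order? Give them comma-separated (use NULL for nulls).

hot, fail, critical, fail, fail, fail, critical, critical, fail, critical, hold

ticket_id=9: age_days < 1 → hot
ticket_id=10: age_days < 20 or severity in ('medium', 'high', 'critical') → fail
ticket_id=11: age_days < 7 or reopens = 3 → critical
ticket_id=12: age_days < 20 or severity in ('medium', 'high', 'critical') → fail
ticket_id=13: age_days < 20 or severity in ('medium', 'high', 'critical') → fail
ticket_id=14: age_days < 20 or severity in ('medium', 'high', 'critical') → fail
ticket_id=15: age_days < 7 or reopens = 3 → critical
ticket_id=16: age_days < 7 or reopens = 3 → critical
ticket_id=17: age_days < 20 or severity in ('medium', 'high', 'critical') → fail
ticket_id=18: age_days < 7 or reopens = 3 → critical
ticket_id=19: ELSE → hold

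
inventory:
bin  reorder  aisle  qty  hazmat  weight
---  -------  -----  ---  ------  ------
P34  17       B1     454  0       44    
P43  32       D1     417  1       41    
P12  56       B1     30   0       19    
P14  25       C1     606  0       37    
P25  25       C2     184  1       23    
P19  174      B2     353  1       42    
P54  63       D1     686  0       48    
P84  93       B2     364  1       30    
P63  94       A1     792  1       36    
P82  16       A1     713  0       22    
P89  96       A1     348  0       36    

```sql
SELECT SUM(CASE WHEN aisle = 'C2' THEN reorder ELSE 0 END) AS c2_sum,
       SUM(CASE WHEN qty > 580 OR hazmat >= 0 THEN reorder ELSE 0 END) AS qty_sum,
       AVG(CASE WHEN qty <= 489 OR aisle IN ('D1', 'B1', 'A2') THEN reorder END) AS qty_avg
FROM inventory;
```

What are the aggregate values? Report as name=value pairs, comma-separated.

c2_sum=25, qty_sum=691, qty_avg=69.5

[c2_sum: aisle = 'C2']
bin=P34: ✗
bin=P43: ✗
bin=P12: ✗
bin=P14: ✗
bin=P25: ✓ → 25
bin=P19: ✗
bin=P54: ✗
bin=P84: ✗
bin=P63: ✗
bin=P82: ✗
bin=P89: ✗
c2_sum = 25
—
[qty_sum: qty > 580 OR hazmat >= 0]
bin=P34: ✓ → 17
bin=P43: ✓ → 32
bin=P12: ✓ → 56
bin=P14: ✓ → 25
bin=P25: ✓ → 25
bin=P19: ✓ → 174
bin=P54: ✓ → 63
bin=P84: ✓ → 93
bin=P63: ✓ → 94
bin=P82: ✓ → 16
bin=P89: ✓ → 96
qty_sum = 17 + 32 + 56 + 25 + 25 + 174 + 63 + 93 + 94 + 16 + 96 = 691
—
[qty_avg: qty <= 489 OR aisle IN ('D1', 'B1', 'A2')]
bin=P34: ✓ → 17
bin=P43: ✓ → 32
bin=P12: ✓ → 56
bin=P14: ✗
bin=P25: ✓ → 25
bin=P19: ✓ → 174
bin=P54: ✓ → 63
bin=P84: ✓ → 93
bin=P63: ✗
bin=P82: ✗
bin=P89: ✓ → 96
qty_avg = (17 + 32 + 56 + 25 + 174 + 63 + 93 + 96) / 8 = 69.5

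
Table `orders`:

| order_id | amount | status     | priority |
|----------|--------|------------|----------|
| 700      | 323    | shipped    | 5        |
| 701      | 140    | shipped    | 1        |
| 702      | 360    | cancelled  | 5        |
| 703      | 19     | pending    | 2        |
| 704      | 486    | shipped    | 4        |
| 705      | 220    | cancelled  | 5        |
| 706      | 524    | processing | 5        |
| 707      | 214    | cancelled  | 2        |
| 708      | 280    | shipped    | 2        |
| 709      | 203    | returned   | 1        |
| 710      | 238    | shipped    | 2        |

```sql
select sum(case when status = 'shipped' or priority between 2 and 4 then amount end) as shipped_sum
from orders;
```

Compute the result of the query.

1700

order_id=700: ✓ → 323
order_id=701: ✓ → 140
order_id=702: ✗
order_id=703: ✓ → 19
order_id=704: ✓ → 486
order_id=705: ✗
order_id=706: ✗
order_id=707: ✓ → 214
order_id=708: ✓ → 280
order_id=709: ✗
order_id=710: ✓ → 238
shipped_sum = 323 + 140 + 19 + 486 + 214 + 280 + 238 = 1700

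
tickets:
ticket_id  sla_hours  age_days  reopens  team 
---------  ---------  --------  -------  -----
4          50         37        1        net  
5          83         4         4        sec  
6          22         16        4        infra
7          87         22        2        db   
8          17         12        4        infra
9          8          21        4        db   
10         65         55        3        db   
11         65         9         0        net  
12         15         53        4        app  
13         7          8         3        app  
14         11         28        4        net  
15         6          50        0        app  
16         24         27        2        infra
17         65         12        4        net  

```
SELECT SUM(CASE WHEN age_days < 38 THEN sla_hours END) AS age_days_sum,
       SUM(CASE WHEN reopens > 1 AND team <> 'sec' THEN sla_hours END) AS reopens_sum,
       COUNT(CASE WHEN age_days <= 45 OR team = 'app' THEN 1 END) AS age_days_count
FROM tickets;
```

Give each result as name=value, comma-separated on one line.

age_days_sum=439, reopens_sum=321, age_days_count=13

[age_days_sum: age_days < 38]
ticket_id=4: ✓ → 50
ticket_id=5: ✓ → 83
ticket_id=6: ✓ → 22
ticket_id=7: ✓ → 87
ticket_id=8: ✓ → 17
ticket_id=9: ✓ → 8
ticket_id=10: ✗
ticket_id=11: ✓ → 65
ticket_id=12: ✗
ticket_id=13: ✓ → 7
ticket_id=14: ✓ → 11
ticket_id=15: ✗
ticket_id=16: ✓ → 24
ticket_id=17: ✓ → 65
age_days_sum = 50 + 83 + 22 + 87 + 17 + 8 + 65 + 7 + 11 + 24 + 65 = 439
—
[reopens_sum: reopens > 1 AND team <> 'sec']
ticket_id=4: ✗
ticket_id=5: ✗
ticket_id=6: ✓ → 22
ticket_id=7: ✓ → 87
ticket_id=8: ✓ → 17
ticket_id=9: ✓ → 8
ticket_id=10: ✓ → 65
ticket_id=11: ✗
ticket_id=12: ✓ → 15
ticket_id=13: ✓ → 7
ticket_id=14: ✓ → 11
ticket_id=15: ✗
ticket_id=16: ✓ → 24
ticket_id=17: ✓ → 65
reopens_sum = 22 + 87 + 17 + 8 + 65 + 15 + 7 + 11 + 24 + 65 = 321
—
[age_days_count: age_days <= 45 OR team = 'app']
ticket_id=4: ✓ → 1
ticket_id=5: ✓ → 1
ticket_id=6: ✓ → 1
ticket_id=7: ✓ → 1
ticket_id=8: ✓ → 1
ticket_id=9: ✓ → 1
ticket_id=10: ✗
ticket_id=11: ✓ → 1
ticket_id=12: ✓ → 1
ticket_id=13: ✓ → 1
ticket_id=14: ✓ → 1
ticket_id=15: ✓ → 1
ticket_id=16: ✓ → 1
ticket_id=17: ✓ → 1
age_days_count = COUNT(1, 1, 1, 1, 1, 1, 1, 1, 1, 1, 1, 1, 1) = 13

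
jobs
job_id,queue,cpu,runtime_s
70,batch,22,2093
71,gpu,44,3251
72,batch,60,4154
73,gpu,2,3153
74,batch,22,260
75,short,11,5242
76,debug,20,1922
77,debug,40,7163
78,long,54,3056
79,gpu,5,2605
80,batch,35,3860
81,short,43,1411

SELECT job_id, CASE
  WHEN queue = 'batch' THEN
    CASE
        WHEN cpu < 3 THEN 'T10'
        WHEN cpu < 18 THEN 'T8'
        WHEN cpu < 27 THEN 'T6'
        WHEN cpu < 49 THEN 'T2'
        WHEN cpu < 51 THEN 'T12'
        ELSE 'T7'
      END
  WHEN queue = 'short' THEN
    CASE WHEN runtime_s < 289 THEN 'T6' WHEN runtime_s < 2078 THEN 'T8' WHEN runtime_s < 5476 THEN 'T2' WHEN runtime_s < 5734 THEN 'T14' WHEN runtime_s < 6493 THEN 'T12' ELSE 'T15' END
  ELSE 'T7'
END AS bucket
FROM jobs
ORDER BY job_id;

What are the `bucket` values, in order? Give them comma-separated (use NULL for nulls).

job_id=70: queue='batch' → inner[cpu < 27] → T6
job_id=71: queue='gpu' → outer ELSE → T7
job_id=72: queue='batch' → inner[ELSE] → T7
job_id=73: queue='gpu' → outer ELSE → T7
job_id=74: queue='batch' → inner[cpu < 27] → T6
job_id=75: queue='short' → inner[runtime_s < 5476] → T2
job_id=76: queue='debug' → outer ELSE → T7
job_id=77: queue='debug' → outer ELSE → T7
job_id=78: queue='long' → outer ELSE → T7
job_id=79: queue='gpu' → outer ELSE → T7
job_id=80: queue='batch' → inner[cpu < 49] → T2
job_id=81: queue='short' → inner[runtime_s < 2078] → T8

T6, T7, T7, T7, T6, T2, T7, T7, T7, T7, T2, T8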